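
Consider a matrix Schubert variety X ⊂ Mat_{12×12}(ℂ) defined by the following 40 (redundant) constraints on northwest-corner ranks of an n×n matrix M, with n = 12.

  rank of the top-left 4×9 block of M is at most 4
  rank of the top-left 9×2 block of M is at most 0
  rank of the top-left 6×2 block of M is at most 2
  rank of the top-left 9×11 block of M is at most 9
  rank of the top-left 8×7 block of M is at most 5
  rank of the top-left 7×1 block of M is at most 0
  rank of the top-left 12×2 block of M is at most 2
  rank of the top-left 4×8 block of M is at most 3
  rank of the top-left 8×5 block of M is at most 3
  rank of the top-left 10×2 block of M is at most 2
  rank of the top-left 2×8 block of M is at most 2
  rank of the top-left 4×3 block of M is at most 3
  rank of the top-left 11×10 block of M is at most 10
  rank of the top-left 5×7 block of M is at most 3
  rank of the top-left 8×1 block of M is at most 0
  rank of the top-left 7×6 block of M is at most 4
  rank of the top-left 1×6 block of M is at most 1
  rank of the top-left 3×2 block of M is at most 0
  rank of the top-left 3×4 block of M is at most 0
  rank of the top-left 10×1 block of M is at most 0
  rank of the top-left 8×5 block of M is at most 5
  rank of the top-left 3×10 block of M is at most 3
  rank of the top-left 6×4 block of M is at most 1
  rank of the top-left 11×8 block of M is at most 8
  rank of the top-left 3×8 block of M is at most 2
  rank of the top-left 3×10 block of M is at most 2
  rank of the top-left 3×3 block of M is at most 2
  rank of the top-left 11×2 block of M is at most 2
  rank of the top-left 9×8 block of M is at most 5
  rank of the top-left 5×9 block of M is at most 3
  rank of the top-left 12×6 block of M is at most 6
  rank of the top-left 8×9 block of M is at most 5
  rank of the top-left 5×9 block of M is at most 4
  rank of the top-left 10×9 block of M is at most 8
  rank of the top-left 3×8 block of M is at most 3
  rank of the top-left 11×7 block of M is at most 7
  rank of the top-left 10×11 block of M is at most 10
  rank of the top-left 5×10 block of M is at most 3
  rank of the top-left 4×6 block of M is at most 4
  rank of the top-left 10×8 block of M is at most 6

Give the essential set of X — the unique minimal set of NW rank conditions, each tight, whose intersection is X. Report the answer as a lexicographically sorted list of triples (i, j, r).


Propagating the 40 rank bounds to every northwest block:

  row 1: 0 | 0 | 0 | 0 | 1 | 1 | 1 | 1 | 1 | 1 | 1 | 1
  row 2: 0 | 0 | 0 | 0 | 1 | 2 | 2 | 2 | 2 | 2 | 2 | 2
  row 3: 0 | 0 | 0 | 0 | 1 | 2 | 2 | 2 | 2 | 2 | 3 | 3
  row 4: 0 | 0 | 1 | 1 | 2 | 3 | 3 | 3 | 3 | 3 | 4 | 4
  row 5: 0 | 0 | 1 | 1 | 2 | 3 | 3 | 3 | 3 | 3 | 4 | 5
  row 6: 0 | 0 | 1 | 1 | 2 | 3 | 4 | 4 | 4 | 4 | 5 | 6
  row 7: 0 | 0 | 1 | 2 | 3 | 4 | 5 | 5 | 5 | 5 | 6 | 7
  row 8: 0 | 0 | 1 | 2 | 3 | 4 | 5 | 5 | 5 | 6 | 7 | 8
  row 9: 0 | 0 | 1 | 2 | 3 | 4 | 5 | 5 | 6 | 7 | 8 | 9
  row 10: 0 | 1 | 2 | 3 | 4 | 5 | 6 | 6 | 7 | 8 | 9 | 10
  row 11: 1 | 2 | 3 | 4 | 5 | 6 | 7 | 7 | 8 | 9 | 10 | 11
  row 12: 1 | 2 | 3 | 4 | 5 | 6 | 7 | 8 | 9 | 10 | 11 | 12

so w = (5, 6, 11, 3, 12, 7, 4, 10, 9, 2, 1, 8).

D(w) has 38 cells with 8 SE-corners; essential set:

[(3, 4, 0), (3, 10, 2), (5, 10, 3), (6, 4, 1), (8, 9, 5), (9, 2, 0), (9, 8, 5), (10, 1, 0)]


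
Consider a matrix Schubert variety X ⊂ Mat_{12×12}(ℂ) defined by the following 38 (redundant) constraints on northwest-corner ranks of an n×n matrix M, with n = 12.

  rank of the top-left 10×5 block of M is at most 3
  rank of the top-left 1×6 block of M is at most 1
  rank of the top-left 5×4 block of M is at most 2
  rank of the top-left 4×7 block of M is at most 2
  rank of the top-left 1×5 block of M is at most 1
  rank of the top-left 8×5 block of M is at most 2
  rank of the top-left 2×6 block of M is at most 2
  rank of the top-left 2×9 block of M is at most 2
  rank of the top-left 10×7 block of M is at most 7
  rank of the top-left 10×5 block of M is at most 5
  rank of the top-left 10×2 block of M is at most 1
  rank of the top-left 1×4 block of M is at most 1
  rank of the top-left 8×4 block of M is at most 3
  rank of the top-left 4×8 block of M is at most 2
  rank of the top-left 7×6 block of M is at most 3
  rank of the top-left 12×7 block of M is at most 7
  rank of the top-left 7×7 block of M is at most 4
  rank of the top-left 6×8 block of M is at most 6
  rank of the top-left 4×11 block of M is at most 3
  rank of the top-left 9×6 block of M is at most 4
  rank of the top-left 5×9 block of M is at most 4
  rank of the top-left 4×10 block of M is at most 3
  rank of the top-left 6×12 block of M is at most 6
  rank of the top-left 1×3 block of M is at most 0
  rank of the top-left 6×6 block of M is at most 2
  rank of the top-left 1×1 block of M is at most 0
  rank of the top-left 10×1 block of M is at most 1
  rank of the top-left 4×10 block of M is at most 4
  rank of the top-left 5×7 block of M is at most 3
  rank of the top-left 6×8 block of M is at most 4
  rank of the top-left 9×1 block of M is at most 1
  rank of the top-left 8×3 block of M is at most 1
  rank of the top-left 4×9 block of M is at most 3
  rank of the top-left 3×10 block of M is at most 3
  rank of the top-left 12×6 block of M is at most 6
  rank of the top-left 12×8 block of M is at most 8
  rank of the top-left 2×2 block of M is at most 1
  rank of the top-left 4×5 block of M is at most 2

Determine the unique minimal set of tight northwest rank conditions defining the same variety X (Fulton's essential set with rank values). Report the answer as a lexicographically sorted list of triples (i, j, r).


Computing R[i][j] = min implied NW-rank bound (n=12, 38 conditions):

  row 1: 0  0  0  1  1  1  1  1  1  1  1  1
  row 2: 1  1  1  2  2  2  2  2  2  2  2  2
  row 3: 1  1  1  2  2  2  2  2  3  3  3  3
  row 4: 1  1  1  2  2  2  2  2  3  3  3  4
  row 5: 1  1  1  2  2  2  3  3  4  4  4  5
  row 6: 1  1  1  2  2  2  3  4  5  5  5  6
  row 7: 1  1  1  2  2  3  4  5  6  6  6  7
  row 8: 1  1  1  2  2  3  4  5  6  7  7  8
  row 9: 1  1  2  3  3  4  5  6  7  8  8  9
  row 10: 1  1  2  3  3  4  5  6  7  8  9  10
  row 11: 1  2  3  4  4  5  6  7  8  9  10  11
  row 12: 1  2  3  4  5  6  7  8  9  10  11  12

giving w = (4, 1, 9, 12, 7, 8, 6, 10, 3, 11, 2, 5) via Δ²R.

Rothe diagram D(w) (34 cells), 8 SE-corners (essential conditions):

[(1, 3, 0), (4, 8, 2), (4, 11, 3), (6, 6, 2), (8, 3, 1), (8, 5, 2), (10, 2, 1), (10, 5, 3)]


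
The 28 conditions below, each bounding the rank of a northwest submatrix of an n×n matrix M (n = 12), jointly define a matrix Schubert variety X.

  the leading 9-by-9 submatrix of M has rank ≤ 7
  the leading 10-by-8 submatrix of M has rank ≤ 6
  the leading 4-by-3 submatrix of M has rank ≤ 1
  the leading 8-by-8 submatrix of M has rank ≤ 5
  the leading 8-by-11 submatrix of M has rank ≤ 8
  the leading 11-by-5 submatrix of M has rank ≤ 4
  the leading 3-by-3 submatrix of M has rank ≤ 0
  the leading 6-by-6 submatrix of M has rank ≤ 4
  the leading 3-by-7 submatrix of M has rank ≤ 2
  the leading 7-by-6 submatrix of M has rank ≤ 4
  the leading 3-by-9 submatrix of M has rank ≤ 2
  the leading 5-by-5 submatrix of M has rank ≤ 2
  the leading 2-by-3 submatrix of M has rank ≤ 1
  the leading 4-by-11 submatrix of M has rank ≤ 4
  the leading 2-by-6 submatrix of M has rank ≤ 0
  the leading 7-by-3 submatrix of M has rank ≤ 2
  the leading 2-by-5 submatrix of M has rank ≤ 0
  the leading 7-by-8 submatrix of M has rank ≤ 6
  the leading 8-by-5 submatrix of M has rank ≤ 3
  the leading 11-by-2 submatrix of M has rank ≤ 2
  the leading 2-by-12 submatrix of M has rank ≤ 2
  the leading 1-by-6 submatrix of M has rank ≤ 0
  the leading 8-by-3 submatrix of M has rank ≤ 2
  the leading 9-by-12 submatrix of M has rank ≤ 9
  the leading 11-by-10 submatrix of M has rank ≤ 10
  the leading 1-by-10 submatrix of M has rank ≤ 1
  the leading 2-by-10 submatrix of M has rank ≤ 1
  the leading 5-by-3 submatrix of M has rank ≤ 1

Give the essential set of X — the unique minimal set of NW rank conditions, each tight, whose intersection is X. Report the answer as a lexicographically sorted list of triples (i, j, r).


Rank table r_w(12×12) implied by the 28 constraints:

  R[1]: 0 | 0 | 0 | 0 | 0 | 0 | 1 | 1 | 1 | 1 | 1 | 1
  R[2]: 0 | 0 | 0 | 0 | 0 | 0 | 1 | 1 | 1 | 1 | 2 | 2
  R[3]: 0 | 0 | 0 | 1 | 1 | 1 | 2 | 2 | 2 | 2 | 3 | 3
  R[4]: 1 | 1 | 1 | 2 | 2 | 2 | 3 | 3 | 3 | 3 | 4 | 4
  R[5]: 1 | 1 | 1 | 2 | 2 | 3 | 4 | 4 | 4 | 4 | 5 | 5
  R[6]: 1 | 2 | 2 | 3 | 3 | 4 | 5 | 5 | 5 | 5 | 6 | 6
  R[7]: 1 | 2 | 2 | 3 | 3 | 4 | 5 | 5 | 6 | 6 | 7 | 7
  R[8]: 1 | 2 | 2 | 3 | 3 | 4 | 5 | 5 | 6 | 7 | 8 | 8
  R[9]: 1 | 2 | 3 | 4 | 4 | 5 | 6 | 6 | 7 | 8 | 9 | 9
  R[10]: 1 | 2 | 3 | 4 | 4 | 5 | 6 | 6 | 7 | 8 | 9 | 10
  R[11]: 1 | 2 | 3 | 4 | 4 | 5 | 6 | 7 | 8 | 9 | 10 | 11
  R[12]: 1 | 2 | 3 | 4 | 5 | 6 | 7 | 8 | 9 | 10 | 11 | 12

second differences of R give the permutation w = (7, 11, 4, 1, 6, 2, 9, 10, 3, 12, 8, 5).

D(w) has 30 cells with 10 SE-corners; essential set:

[(2, 6, 0), (2, 10, 1), (3, 3, 0), (5, 3, 1), (5, 5, 2), (8, 3, 2), (8, 5, 3), (8, 8, 5), (10, 8, 6), (11, 5, 4)]


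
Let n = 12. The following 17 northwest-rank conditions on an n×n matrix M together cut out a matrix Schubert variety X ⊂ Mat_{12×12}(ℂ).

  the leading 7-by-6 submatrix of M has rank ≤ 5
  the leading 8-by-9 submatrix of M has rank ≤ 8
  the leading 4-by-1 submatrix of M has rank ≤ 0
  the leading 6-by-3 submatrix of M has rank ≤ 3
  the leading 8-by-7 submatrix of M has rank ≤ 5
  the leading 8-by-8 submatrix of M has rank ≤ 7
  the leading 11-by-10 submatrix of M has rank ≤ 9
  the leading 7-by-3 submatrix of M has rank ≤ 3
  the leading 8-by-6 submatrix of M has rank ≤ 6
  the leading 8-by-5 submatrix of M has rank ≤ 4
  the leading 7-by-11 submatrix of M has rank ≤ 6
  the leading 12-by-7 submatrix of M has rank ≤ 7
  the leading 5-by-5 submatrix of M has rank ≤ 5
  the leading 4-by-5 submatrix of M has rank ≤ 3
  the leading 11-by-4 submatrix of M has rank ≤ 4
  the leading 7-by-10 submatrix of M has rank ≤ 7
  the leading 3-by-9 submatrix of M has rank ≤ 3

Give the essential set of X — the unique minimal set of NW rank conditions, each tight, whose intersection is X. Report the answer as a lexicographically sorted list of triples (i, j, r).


Reconstructing r_w from the 17 given conditions:

  R[1]: 0 | 1 | 1 | 1 | 1 | 1 | 1 | 1 | 1 | 1 | 1 | 1
  R[2]: 0 | 1 | 2 | 2 | 2 | 2 | 2 | 2 | 2 | 2 | 2 | 2
  R[3]: 0 | 1 | 2 | 3 | 3 | 3 | 3 | 3 | 3 | 3 | 3 | 3
  R[4]: 0 | 1 | 2 | 3 | 3 | 4 | 4 | 4 | 4 | 4 | 4 | 4
  R[5]: 1 | 2 | 3 | 4 | 4 | 5 | 5 | 5 | 5 | 5 | 5 | 5
  R[6]: 1 | 2 | 3 | 4 | 4 | 5 | 5 | 6 | 6 | 6 | 6 | 6
  R[7]: 1 | 2 | 3 | 4 | 4 | 5 | 5 | 6 | 6 | 6 | 6 | 7
  R[8]: 1 | 2 | 3 | 4 | 4 | 5 | 5 | 6 | 7 | 7 | 7 | 8
  R[9]: 1 | 2 | 3 | 4 | 5 | 6 | 6 | 7 | 8 | 8 | 8 | 9
  R[10]: 1 | 2 | 3 | 4 | 5 | 6 | 7 | 8 | 9 | 9 | 9 | 10
  R[11]: 1 | 2 | 3 | 4 | 5 | 6 | 7 | 8 | 9 | 9 | 10 | 11
  R[12]: 1 | 2 | 3 | 4 | 5 | 6 | 7 | 8 | 9 | 10 | 11 | 12

reading off 1-entries of Δ²R: w = (2, 3, 4, 6, 1, 8, 12, 9, 5, 7, 11, 10).

|D(w)|=15, |Ess(w)|=6:

[(4, 1, 0), (4, 5, 3), (7, 11, 6), (8, 5, 4), (8, 7, 5), (11, 10, 9)]


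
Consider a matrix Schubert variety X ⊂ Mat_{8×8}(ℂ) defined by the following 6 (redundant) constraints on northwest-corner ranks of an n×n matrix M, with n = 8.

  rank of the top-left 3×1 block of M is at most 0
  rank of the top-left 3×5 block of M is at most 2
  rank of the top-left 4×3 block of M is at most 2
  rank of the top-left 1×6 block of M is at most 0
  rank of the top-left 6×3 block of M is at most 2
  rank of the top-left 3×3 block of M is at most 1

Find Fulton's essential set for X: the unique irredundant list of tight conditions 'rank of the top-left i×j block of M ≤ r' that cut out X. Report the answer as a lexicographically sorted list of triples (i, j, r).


Propagating the 6 rank bounds to every northwest block:

  row 1: 0  0  0  0  0  0  1  1
  row 2: 0  1  1  1  1  1  2  2
  row 3: 0  1  1  2  2  2  3  3
  row 4: 1  2  2  3  3  3  4  4
  row 5: 1  2  2  3  4  4  5  5
  row 6: 1  2  2  3  4  5  6  6
  row 7: 1  2  3  4  5  6  7  7
  row 8: 1  2  3  4  5  6  7  8

second differences of R give the permutation w = (7, 2, 4, 1, 5, 6, 3, 8).

ℓ(w)=11; the 4 essential cells (i,j,r):

[(1, 6, 0), (3, 1, 0), (3, 3, 1), (6, 3, 2)]


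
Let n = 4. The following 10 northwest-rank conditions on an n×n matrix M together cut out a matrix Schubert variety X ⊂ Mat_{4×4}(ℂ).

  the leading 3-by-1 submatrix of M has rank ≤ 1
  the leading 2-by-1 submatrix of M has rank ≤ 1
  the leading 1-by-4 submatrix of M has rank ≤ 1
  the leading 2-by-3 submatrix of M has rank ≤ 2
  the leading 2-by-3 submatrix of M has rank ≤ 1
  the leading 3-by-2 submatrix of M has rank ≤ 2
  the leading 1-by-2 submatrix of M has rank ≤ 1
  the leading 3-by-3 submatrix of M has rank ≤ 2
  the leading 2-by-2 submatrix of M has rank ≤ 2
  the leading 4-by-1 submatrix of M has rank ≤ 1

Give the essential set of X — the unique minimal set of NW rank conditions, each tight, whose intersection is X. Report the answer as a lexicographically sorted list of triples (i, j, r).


Computing R[i][j] = min implied NW-rank bound (n=4, 10 conditions):

  row 1: 1  1  1  1
  row 2: 1  1  1  2
  row 3: 1  2  2  3
  row 4: 1  2  3  4

so w = (1, 4, 2, 3).

ℓ(w)=2; the 1 essential cell (i,j,r):

[(2, 3, 1)]


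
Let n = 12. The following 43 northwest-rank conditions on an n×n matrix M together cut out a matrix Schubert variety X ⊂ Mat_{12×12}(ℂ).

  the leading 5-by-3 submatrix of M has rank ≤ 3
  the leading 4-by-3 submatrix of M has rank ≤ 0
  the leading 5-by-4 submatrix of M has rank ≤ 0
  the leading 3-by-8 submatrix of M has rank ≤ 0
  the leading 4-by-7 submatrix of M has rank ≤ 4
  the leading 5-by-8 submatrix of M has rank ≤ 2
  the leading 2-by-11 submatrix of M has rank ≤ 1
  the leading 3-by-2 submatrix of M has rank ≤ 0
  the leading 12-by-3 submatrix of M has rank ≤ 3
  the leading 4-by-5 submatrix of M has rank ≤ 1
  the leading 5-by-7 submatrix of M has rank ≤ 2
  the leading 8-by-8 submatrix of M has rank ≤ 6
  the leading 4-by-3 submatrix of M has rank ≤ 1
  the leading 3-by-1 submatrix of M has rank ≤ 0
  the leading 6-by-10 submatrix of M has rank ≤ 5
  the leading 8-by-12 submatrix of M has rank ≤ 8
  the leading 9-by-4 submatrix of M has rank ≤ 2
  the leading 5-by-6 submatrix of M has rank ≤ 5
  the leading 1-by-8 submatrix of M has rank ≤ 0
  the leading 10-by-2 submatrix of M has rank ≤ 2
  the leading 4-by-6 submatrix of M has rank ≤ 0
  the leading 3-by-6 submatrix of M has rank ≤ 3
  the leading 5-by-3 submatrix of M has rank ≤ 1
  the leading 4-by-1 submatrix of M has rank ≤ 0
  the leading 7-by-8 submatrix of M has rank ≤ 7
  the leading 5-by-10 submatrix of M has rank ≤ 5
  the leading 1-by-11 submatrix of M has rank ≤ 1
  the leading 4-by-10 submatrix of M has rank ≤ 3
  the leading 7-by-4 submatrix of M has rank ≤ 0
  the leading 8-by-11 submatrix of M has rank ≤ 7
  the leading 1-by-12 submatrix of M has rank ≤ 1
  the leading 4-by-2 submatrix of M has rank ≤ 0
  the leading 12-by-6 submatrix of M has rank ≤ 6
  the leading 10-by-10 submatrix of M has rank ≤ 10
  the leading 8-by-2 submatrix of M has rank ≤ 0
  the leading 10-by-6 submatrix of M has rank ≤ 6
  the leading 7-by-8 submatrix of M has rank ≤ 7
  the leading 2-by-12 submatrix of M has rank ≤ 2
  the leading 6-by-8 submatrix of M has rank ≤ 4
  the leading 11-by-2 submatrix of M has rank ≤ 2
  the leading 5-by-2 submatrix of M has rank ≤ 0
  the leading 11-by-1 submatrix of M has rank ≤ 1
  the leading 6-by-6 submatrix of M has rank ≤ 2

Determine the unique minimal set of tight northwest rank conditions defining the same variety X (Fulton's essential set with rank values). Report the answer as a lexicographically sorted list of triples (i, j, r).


Computing R[i][j] = min implied NW-rank bound (n=12, 43 conditions):

  row 1: 0 0 0 0 0 0 0 0 1 1 1 1
  row 2: 0 0 0 0 0 0 0 0 1 1 1 2
  row 3: 0 0 0 0 0 0 0 0 1 2 2 3
  row 4: 0 0 0 0 0 0 1 1 2 3 3 4
  row 5: 0 0 0 0 1 1 2 2 3 4 4 5
  row 6: 0 0 0 0 1 2 3 3 4 5 5 6
  row 7: 0 0 0 0 1 2 3 4 5 6 6 7
  row 8: 0 0 1 1 2 3 4 5 6 7 7 8
  row 9: 1 1 2 2 3 4 5 6 7 8 8 9
  row 10: 1 2 3 3 4 5 6 7 8 9 9 10
  row 11: 1 2 3 4 5 6 7 8 9 10 10 11
  row 12: 1 2 3 4 5 6 7 8 9 10 11 12

the unique w with this rank table is (9, 12, 10, 7, 5, 6, 8, 3, 1, 2, 4, 11).

Fulton essential set (5 of the 46 Rothe cells):

[(2, 11, 1), (3, 8, 0), (4, 6, 0), (7, 4, 0), (8, 2, 0)]


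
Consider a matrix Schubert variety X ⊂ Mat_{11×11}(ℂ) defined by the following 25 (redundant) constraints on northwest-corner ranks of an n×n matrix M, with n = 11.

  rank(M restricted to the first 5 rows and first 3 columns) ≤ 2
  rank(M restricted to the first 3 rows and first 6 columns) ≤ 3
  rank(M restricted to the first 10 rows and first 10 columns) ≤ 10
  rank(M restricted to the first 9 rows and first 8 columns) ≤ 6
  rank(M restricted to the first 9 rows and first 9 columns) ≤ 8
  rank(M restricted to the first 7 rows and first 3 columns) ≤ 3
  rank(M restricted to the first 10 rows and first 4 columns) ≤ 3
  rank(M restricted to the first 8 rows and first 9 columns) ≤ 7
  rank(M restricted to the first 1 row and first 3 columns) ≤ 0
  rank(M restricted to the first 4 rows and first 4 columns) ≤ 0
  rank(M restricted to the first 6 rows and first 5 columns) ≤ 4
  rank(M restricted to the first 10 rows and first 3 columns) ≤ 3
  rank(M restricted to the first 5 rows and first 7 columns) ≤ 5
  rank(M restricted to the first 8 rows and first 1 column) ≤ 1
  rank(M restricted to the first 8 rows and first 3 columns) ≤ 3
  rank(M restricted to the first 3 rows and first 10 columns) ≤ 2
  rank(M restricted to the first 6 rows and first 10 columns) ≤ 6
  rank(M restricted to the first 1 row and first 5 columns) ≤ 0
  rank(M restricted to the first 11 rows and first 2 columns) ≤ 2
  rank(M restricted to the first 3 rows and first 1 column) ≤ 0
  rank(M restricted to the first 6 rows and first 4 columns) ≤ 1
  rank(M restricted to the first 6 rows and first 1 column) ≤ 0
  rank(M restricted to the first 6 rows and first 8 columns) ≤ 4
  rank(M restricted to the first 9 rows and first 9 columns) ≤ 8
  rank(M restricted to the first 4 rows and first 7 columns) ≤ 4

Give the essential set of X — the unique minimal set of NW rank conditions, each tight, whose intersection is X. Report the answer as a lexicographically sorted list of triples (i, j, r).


Rank table r_w(11×11) implied by the 25 constraints:

  R[1]: 0 0 0 0 0 1 1 1 1 1 1
  R[2]: 0 0 0 0 1 2 2 2 2 2 2
  R[3]: 0 0 0 0 1 2 2 2 2 2 3
  R[4]: 0 0 0 0 1 2 3 3 3 3 4
  R[5]: 0 1 1 1 2 3 4 4 4 4 5
  R[6]: 0 1 1 1 2 3 4 4 5 5 6
  R[7]: 1 2 2 2 3 4 5 5 6 6 7
  R[8]: 1 2 3 3 4 5 6 6 7 7 8
  R[9]: 1 2 3 3 4 5 6 6 7 8 9
  R[10]: 1 2 3 3 4 5 6 7 8 9 10
  R[11]: 1 2 3 4 5 6 7 8 9 10 11

second differences of R give the permutation w = (6, 5, 11, 7, 2, 9, 1, 3, 10, 8, 4).

ℓ(w)=29; the 8 essential cells (i,j,r):

[(1, 5, 0), (3, 10, 2), (4, 4, 0), (6, 1, 0), (6, 4, 1), (6, 8, 4), (9, 8, 6), (10, 4, 3)]


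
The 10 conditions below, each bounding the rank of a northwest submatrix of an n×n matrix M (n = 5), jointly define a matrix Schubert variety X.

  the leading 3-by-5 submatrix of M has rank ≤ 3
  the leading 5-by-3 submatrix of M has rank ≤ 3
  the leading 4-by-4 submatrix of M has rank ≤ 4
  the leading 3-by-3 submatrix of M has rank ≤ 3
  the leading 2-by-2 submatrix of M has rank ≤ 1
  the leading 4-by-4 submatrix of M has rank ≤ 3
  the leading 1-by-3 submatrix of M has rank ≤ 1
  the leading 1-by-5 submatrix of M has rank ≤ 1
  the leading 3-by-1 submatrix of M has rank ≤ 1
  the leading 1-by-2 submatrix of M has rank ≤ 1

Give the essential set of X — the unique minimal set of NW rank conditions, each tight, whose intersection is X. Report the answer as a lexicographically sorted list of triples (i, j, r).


Recovering R(i,j) via the rank-extension bound from the 10 conditions:

  i=1: 1  1  1  1  1
  i=2: 1  1  2  2  2
  i=3: 1  2  3  3  3
  i=4: 1  2  3  3  4
  i=5: 1  2  3  4  5

hence w(1..5) = (1, 3, 2, 5, 4).

Fulton essential set (2 of the 2 Rothe cells):

[(2, 2, 1), (4, 4, 3)]


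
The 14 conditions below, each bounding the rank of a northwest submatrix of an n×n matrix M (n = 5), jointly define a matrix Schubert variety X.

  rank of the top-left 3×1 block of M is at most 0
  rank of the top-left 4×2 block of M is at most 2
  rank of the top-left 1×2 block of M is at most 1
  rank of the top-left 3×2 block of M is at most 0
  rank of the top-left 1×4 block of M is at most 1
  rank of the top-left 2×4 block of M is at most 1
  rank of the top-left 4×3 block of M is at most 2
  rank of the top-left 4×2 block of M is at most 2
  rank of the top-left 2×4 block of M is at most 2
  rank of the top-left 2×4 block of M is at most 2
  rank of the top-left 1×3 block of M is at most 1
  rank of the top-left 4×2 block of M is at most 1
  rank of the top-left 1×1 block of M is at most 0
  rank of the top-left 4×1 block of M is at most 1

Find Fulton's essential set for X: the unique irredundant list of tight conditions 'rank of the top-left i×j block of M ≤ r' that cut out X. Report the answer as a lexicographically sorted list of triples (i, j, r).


Reconstructing r_w from the 14 given conditions:

  i=1: 0 0 1 1 1
  i=2: 0 0 1 1 2
  i=3: 0 0 1 2 3
  i=4: 1 1 2 3 4
  i=5: 1 2 3 4 5

second differences of R give the permutation w = (3, 5, 4, 1, 2).

Rothe diagram D(w) (7 cells), 2 SE-corners (essential conditions):

[(2, 4, 1), (3, 2, 0)]


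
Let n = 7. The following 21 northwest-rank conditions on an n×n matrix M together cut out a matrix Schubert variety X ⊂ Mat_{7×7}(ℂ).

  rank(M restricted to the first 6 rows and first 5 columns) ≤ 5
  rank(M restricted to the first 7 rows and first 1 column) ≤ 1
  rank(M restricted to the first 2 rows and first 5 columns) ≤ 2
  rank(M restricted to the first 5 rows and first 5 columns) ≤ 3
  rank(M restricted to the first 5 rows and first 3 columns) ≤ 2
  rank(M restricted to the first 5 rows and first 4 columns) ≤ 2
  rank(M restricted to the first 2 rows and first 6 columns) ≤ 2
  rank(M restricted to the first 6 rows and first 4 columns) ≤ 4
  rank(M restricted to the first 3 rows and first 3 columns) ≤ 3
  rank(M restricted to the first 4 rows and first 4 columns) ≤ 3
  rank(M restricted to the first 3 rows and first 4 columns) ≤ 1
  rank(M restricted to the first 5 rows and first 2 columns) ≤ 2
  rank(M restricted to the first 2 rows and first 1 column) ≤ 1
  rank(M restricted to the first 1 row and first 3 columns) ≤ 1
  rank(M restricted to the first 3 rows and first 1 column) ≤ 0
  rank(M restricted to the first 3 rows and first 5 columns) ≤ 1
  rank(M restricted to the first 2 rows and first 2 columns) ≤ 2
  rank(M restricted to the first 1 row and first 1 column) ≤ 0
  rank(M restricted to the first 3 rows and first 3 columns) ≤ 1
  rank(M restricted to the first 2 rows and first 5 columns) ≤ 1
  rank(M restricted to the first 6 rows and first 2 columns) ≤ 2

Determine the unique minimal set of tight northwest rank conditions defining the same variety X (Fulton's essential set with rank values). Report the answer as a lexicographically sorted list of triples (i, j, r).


The tightest implied rank at each (i,j), from the 21 conditions:

  i=1: 0 | 1 | 1 | 1 | 1 | 1 | 1
  i=2: 0 | 1 | 1 | 1 | 1 | 2 | 2
  i=3: 0 | 1 | 1 | 1 | 1 | 2 | 3
  i=4: 1 | 2 | 2 | 2 | 2 | 3 | 4
  i=5: 1 | 2 | 2 | 2 | 3 | 4 | 5
  i=6: 1 | 2 | 3 | 3 | 4 | 5 | 6
  i=7: 1 | 2 | 3 | 4 | 5 | 6 | 7

so w = (2, 6, 7, 1, 5, 3, 4).

3 SE-corners of the 11-cell Rothe diagram give Ess(w):

[(3, 1, 0), (3, 5, 1), (5, 4, 2)]


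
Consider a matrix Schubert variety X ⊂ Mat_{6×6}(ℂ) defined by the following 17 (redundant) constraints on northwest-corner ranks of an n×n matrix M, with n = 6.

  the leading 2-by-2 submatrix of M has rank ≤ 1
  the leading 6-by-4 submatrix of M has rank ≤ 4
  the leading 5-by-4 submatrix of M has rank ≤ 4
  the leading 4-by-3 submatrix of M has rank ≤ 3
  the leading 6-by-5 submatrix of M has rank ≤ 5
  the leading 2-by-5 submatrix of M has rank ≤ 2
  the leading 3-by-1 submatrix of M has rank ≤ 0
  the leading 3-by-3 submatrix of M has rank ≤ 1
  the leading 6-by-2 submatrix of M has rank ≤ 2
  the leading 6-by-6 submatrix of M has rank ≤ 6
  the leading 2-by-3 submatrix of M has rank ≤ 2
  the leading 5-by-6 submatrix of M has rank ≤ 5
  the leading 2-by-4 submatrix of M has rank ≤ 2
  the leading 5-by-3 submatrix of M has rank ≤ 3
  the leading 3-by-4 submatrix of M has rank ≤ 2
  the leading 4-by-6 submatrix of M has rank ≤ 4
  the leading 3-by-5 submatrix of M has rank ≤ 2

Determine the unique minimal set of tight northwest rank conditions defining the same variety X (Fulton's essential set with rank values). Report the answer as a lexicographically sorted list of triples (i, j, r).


Propagating the 17 rank bounds to every northwest block:

  R[1]: 0 | 1 | 1 | 1 | 1 | 1
  R[2]: 0 | 1 | 1 | 2 | 2 | 2
  R[3]: 0 | 1 | 1 | 2 | 2 | 3
  R[4]: 1 | 2 | 2 | 3 | 3 | 4
  R[5]: 1 | 2 | 3 | 4 | 4 | 5
  R[6]: 1 | 2 | 3 | 4 | 5 | 6

giving w = (2, 4, 6, 1, 3, 5) via Δ²R.

Fulton essential set (3 of the 6 Rothe cells):

[(3, 1, 0), (3, 3, 1), (3, 5, 2)]


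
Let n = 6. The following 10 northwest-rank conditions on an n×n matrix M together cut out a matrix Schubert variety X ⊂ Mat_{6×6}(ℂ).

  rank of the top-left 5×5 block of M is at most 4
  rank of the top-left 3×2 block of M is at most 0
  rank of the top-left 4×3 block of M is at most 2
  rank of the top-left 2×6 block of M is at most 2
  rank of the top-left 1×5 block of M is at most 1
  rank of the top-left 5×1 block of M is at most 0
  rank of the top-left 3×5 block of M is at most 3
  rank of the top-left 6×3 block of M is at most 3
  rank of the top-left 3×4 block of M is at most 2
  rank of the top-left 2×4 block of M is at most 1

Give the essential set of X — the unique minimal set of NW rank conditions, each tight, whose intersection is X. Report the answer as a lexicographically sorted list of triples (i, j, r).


The tightest implied rank at each (i,j), from the 10 conditions:

  row 1: 0, 0, 1, 1, 1, 1
  row 2: 0, 0, 1, 1, 2, 2
  row 3: 0, 0, 1, 2, 3, 3
  row 4: 0, 1, 2, 3, 4, 4
  row 5: 0, 1, 2, 3, 4, 5
  row 6: 1, 2, 3, 4, 5, 6

so w = (3, 5, 4, 2, 6, 1).

Rothe diagram D(w) (9 cells), 3 SE-corners (essential conditions):

[(2, 4, 1), (3, 2, 0), (5, 1, 0)]


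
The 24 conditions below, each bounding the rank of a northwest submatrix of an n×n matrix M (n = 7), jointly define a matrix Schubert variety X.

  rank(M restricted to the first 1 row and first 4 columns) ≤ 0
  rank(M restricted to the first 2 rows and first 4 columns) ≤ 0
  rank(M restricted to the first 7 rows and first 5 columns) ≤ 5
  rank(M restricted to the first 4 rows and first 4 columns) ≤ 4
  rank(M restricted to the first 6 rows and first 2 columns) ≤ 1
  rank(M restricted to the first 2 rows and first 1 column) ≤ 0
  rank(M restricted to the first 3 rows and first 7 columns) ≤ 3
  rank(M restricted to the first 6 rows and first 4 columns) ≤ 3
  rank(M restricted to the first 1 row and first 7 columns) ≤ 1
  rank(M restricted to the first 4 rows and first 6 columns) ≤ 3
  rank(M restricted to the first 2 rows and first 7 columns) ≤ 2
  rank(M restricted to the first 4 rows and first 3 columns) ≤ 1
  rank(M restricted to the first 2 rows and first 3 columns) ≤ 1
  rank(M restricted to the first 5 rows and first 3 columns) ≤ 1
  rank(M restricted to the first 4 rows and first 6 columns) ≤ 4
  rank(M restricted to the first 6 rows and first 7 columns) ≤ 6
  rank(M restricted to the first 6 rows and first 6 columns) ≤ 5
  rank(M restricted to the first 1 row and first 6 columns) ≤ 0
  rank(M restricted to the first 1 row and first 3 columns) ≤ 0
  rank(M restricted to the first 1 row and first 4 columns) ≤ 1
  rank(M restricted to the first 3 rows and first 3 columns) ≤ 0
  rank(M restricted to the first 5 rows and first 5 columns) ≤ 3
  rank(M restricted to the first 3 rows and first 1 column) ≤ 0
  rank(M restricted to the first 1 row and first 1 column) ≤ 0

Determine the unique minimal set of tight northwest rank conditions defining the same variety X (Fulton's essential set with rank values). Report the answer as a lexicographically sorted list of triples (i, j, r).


The tightest implied rank at each (i,j), from the 24 conditions:

  0 0 0 0 0 0 1
  0 0 0 0 1 1 2
  0 0 0 1 2 2 3
  1 1 1 2 3 3 4
  1 1 1 2 3 4 5
  1 1 2 3 4 5 6
  1 2 3 4 5 6 7

hence w(1..7) = (7, 5, 4, 1, 6, 3, 2).

ℓ(w)=16; the 5 essential cells (i,j,r):

[(1, 6, 0), (2, 4, 0), (3, 3, 0), (5, 3, 1), (6, 2, 1)]


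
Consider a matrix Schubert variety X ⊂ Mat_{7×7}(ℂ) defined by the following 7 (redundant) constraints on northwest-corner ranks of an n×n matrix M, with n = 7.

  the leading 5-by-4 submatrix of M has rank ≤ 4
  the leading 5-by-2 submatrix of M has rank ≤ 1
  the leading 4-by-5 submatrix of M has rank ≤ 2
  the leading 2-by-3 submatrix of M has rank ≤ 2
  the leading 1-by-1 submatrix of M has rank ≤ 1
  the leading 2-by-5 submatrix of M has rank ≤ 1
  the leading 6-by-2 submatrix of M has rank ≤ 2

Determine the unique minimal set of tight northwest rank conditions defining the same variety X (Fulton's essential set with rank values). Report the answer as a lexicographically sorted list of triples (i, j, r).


Propagating the 7 rank bounds to every northwest block:

  1 1 1 1 1 1 1
  1 1 1 1 1 2 2
  1 1 2 2 2 3 3
  1 1 2 2 2 3 4
  1 1 2 3 3 4 5
  1 2 3 4 4 5 6
  1 2 3 4 5 6 7

so w = (1, 6, 3, 7, 4, 2, 5).

ℓ(w)=9; the 3 essential cells (i,j,r):

[(2, 5, 1), (4, 5, 2), (5, 2, 1)]


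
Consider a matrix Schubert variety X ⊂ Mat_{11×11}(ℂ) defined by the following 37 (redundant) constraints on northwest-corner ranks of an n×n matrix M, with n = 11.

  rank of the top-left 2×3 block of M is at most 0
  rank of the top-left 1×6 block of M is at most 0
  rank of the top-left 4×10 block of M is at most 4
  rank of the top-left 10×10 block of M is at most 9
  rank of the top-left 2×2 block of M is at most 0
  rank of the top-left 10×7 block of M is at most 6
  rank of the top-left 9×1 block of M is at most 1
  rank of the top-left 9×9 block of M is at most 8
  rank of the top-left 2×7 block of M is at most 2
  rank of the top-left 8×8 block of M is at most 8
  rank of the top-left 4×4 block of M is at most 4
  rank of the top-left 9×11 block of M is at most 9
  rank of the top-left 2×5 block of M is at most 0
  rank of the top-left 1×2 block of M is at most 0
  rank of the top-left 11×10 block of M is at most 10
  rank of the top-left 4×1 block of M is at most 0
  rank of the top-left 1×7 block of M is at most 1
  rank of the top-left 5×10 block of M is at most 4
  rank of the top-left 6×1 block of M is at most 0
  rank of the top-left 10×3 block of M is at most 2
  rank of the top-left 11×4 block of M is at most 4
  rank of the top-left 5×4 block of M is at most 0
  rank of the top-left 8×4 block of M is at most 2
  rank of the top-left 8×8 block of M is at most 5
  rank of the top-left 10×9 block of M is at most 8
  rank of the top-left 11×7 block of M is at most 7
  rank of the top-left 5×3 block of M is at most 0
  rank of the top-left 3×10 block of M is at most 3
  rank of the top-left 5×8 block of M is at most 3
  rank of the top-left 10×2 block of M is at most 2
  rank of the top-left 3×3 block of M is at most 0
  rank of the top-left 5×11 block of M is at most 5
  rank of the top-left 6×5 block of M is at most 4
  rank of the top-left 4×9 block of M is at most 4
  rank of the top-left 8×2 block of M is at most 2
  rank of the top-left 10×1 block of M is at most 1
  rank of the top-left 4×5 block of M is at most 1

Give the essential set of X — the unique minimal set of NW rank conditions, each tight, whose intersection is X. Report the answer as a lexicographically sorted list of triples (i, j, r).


Computing R[i][j] = min implied NW-rank bound (n=11, 37 conditions):

  i=1: 0  0  0  0  0  0  1  1  1  1  1
  i=2: 0  0  0  0  0  1  2  2  2  2  2
  i=3: 0  0  0  0  1  2  3  3  3  3  3
  i=4: 0  0  0  0  1  2  3  3  4  4  4
  i=5: 0  0  0  0  1  2  3  3  4  4  5
  i=6: 0  1  1  1  2  3  4  4  5  5  6
  i=7: 1  2  2  2  3  4  5  5  6  6  7
  i=8: 1  2  2  2  3  4  5  5  6  7  8
  i=9: 1  2  2  3  4  5  6  6  7  8  9
  i=10: 1  2  2  3  4  5  6  7  8  9  10
  i=11: 1  2  3  4  5  6  7  8  9  10  11

second differences of R give the permutation w = (7, 6, 5, 9, 11, 2, 1, 10, 4, 8, 3).

D(w) has 32 cells with 9 SE-corners; essential set:

[(1, 6, 0), (2, 5, 0), (5, 4, 0), (5, 8, 3), (5, 10, 4), (6, 1, 0), (8, 4, 2), (8, 8, 5), (10, 3, 2)]


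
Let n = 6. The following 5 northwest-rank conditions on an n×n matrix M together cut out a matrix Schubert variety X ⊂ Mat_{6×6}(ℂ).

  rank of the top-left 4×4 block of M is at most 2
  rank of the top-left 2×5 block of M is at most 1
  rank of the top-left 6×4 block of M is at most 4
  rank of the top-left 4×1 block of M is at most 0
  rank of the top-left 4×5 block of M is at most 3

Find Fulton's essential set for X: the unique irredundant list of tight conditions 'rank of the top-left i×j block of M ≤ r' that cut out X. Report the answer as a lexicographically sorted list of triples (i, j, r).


Propagating the 5 rank bounds to every northwest block:

  i=1: 0, 1, 1, 1, 1, 1
  i=2: 0, 1, 1, 1, 1, 2
  i=3: 0, 1, 2, 2, 2, 3
  i=4: 0, 1, 2, 2, 3, 4
  i=5: 1, 2, 3, 3, 4, 5
  i=6: 1, 2, 3, 4, 5, 6

the unique w with this rank table is (2, 6, 3, 5, 1, 4).

D(w) has 8 cells with 3 SE-corners; essential set:

[(2, 5, 1), (4, 1, 0), (4, 4, 2)]


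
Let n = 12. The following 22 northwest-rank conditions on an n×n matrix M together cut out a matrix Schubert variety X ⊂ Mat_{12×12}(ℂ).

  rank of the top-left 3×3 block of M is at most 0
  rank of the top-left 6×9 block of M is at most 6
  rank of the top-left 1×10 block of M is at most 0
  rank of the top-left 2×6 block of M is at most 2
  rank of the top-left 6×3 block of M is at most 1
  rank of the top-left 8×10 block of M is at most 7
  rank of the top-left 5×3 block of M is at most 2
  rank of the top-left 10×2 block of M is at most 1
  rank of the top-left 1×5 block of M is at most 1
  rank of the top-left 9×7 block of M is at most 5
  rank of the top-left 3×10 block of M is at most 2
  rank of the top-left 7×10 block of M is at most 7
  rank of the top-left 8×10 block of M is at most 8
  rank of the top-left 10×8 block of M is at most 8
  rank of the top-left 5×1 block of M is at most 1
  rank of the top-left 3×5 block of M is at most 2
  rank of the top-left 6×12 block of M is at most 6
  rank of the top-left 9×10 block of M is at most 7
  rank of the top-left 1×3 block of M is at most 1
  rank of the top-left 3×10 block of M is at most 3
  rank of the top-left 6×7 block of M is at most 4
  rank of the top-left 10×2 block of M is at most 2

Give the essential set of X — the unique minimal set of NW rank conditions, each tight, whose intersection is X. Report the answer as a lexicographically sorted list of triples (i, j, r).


The tightest implied rank at each (i,j), from the 22 conditions:

  i=1: 0 | 0 | 0 | 0 | 0 | 0 | 0 | 0 | 0 | 0 | 1 | 1
  i=2: 0 | 0 | 0 | 1 | 1 | 1 | 1 | 1 | 1 | 1 | 2 | 2
  i=3: 0 | 0 | 0 | 1 | 2 | 2 | 2 | 2 | 2 | 2 | 3 | 3
  i=4: 1 | 1 | 1 | 2 | 3 | 3 | 3 | 3 | 3 | 3 | 4 | 4
  i=5: 1 | 1 | 1 | 2 | 3 | 4 | 4 | 4 | 4 | 4 | 5 | 5
  i=6: 1 | 1 | 1 | 2 | 3 | 4 | 4 | 5 | 5 | 5 | 6 | 6
  i=7: 1 | 1 | 2 | 3 | 4 | 5 | 5 | 6 | 6 | 6 | 7 | 7
  i=8: 1 | 1 | 2 | 3 | 4 | 5 | 5 | 6 | 7 | 7 | 8 | 8
  i=9: 1 | 1 | 2 | 3 | 4 | 5 | 5 | 6 | 7 | 7 | 8 | 9
  i=10: 1 | 1 | 2 | 3 | 4 | 5 | 6 | 7 | 8 | 8 | 9 | 10
  i=11: 1 | 2 | 3 | 4 | 5 | 6 | 7 | 8 | 9 | 9 | 10 | 11
  i=12: 1 | 2 | 3 | 4 | 5 | 6 | 7 | 8 | 9 | 10 | 11 | 12

second differences of R give the permutation w = (11, 4, 5, 1, 6, 8, 3, 9, 12, 7, 2, 10).

7 SE-corners of the 28-cell Rothe diagram give Ess(w):

[(1, 10, 0), (3, 3, 0), (6, 3, 1), (6, 7, 4), (9, 7, 5), (9, 10, 7), (10, 2, 1)]


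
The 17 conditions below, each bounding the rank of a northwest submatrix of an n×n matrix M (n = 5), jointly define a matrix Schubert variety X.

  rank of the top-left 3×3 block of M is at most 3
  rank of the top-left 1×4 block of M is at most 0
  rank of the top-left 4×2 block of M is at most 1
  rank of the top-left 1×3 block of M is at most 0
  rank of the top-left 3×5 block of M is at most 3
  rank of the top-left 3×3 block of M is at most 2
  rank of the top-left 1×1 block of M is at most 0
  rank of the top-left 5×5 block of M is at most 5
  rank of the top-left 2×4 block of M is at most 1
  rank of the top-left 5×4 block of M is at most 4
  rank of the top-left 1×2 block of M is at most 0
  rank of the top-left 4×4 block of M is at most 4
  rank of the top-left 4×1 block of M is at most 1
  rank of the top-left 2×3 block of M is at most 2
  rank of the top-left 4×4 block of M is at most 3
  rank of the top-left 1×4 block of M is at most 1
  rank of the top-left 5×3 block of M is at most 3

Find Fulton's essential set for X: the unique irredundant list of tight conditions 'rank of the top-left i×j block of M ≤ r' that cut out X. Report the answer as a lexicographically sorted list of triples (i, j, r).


Computing R[i][j] = min implied NW-rank bound (n=5, 17 conditions):

  R[1]: 0  0  0  0  1
  R[2]: 1  1  1  1  2
  R[3]: 1  1  2  2  3
  R[4]: 1  1  2  3  4
  R[5]: 1  2  3  4  5

the unique w with this rank table is (5, 1, 3, 4, 2).

2 SE-corners of the 6-cell Rothe diagram give Ess(w):

[(1, 4, 0), (4, 2, 1)]


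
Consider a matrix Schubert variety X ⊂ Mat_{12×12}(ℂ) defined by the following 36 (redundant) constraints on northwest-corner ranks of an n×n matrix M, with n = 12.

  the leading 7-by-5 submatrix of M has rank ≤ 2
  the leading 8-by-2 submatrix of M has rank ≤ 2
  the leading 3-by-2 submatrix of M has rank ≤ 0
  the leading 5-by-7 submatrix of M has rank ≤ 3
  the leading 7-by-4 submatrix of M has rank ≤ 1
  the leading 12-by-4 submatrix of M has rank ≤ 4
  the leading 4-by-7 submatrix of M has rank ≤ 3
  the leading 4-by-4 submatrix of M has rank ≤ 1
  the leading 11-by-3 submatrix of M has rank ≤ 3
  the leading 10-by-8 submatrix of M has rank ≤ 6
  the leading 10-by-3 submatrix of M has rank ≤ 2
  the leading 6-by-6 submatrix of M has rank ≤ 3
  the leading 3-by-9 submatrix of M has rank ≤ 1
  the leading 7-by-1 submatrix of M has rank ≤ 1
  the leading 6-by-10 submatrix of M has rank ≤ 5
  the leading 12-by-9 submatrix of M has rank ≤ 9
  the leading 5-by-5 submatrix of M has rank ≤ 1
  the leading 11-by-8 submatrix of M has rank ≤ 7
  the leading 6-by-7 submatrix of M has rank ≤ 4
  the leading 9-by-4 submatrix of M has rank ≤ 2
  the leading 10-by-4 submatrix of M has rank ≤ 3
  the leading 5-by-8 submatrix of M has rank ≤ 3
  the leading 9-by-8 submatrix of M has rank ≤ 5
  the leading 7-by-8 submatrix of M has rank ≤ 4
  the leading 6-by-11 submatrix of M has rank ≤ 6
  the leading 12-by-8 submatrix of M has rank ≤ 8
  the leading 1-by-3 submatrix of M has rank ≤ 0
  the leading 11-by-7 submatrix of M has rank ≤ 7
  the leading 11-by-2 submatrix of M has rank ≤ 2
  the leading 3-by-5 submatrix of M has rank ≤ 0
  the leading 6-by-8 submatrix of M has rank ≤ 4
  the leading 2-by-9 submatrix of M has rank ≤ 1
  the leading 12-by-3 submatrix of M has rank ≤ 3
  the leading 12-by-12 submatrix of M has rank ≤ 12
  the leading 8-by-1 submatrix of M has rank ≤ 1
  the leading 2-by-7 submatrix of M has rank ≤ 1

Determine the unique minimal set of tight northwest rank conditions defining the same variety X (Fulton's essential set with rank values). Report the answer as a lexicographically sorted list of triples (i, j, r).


The tightest implied rank at each (i,j), from the 36 conditions:

  R[1]: 0 | 0 | 0 | 0 | 0 | 1 | 1 | 1 | 1 | 1 | 1 | 1
  R[2]: 0 | 0 | 0 | 0 | 0 | 1 | 1 | 1 | 1 | 2 | 2 | 2
  R[3]: 0 | 0 | 0 | 0 | 0 | 1 | 1 | 1 | 1 | 2 | 3 | 3
  R[4]: 1 | 1 | 1 | 1 | 1 | 2 | 2 | 2 | 2 | 3 | 4 | 4
  R[5]: 1 | 1 | 1 | 1 | 1 | 2 | 3 | 3 | 3 | 4 | 5 | 5
  R[6]: 1 | 1 | 1 | 1 | 2 | 3 | 4 | 4 | 4 | 5 | 6 | 6
  R[7]: 1 | 1 | 1 | 1 | 2 | 3 | 4 | 4 | 5 | 6 | 7 | 7
  R[8]: 1 | 2 | 2 | 2 | 3 | 4 | 5 | 5 | 6 | 7 | 8 | 8
  R[9]: 1 | 2 | 2 | 2 | 3 | 4 | 5 | 5 | 6 | 7 | 8 | 9
  R[10]: 1 | 2 | 2 | 3 | 4 | 5 | 6 | 6 | 7 | 8 | 9 | 10
  R[11]: 1 | 2 | 3 | 4 | 5 | 6 | 7 | 7 | 8 | 9 | 10 | 11
  R[12]: 1 | 2 | 3 | 4 | 5 | 6 | 7 | 8 | 9 | 10 | 11 | 12

so w = (6, 10, 11, 1, 7, 5, 9, 2, 12, 4, 3, 8).

|D(w)|=36, |Ess(w)|=8:

[(3, 5, 0), (3, 9, 1), (5, 5, 1), (7, 4, 1), (7, 8, 4), (9, 4, 2), (9, 8, 5), (10, 3, 2)]
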